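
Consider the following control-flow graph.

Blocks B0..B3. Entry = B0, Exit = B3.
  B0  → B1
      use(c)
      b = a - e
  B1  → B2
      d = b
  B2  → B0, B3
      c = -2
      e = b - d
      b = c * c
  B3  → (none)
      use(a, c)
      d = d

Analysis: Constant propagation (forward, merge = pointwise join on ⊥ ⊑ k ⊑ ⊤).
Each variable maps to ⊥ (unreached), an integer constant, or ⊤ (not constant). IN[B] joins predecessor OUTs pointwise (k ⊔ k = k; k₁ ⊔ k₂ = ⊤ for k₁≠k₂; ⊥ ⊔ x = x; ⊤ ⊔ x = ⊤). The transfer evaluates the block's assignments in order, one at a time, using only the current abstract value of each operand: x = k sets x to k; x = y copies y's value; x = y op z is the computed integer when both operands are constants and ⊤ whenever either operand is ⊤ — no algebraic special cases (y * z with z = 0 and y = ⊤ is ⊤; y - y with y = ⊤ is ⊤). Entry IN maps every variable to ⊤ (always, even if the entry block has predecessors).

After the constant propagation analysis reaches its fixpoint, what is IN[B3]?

Answer: {a: ⊤, b: 4, c: -2, d: ⊤, e: ⊤, f: ⊤}

Working:
Fixpoint table:
  B0: | IN=(all ⊤) | OUT=(all ⊤)
  B1: | IN=(all ⊤) | OUT=(all ⊤)
  B2: | IN=(all ⊤) | OUT={b:4, c:-2; rest ⊤}
  B3: | IN={b:4, c:-2; rest ⊤} | OUT={b:4, c:-2; rest ⊤}

Merge at B3: IN[B3] = OUT[B2] = {a: ⊤, b: 4, c: -2, d: ⊤, e: ⊤, f: ⊤}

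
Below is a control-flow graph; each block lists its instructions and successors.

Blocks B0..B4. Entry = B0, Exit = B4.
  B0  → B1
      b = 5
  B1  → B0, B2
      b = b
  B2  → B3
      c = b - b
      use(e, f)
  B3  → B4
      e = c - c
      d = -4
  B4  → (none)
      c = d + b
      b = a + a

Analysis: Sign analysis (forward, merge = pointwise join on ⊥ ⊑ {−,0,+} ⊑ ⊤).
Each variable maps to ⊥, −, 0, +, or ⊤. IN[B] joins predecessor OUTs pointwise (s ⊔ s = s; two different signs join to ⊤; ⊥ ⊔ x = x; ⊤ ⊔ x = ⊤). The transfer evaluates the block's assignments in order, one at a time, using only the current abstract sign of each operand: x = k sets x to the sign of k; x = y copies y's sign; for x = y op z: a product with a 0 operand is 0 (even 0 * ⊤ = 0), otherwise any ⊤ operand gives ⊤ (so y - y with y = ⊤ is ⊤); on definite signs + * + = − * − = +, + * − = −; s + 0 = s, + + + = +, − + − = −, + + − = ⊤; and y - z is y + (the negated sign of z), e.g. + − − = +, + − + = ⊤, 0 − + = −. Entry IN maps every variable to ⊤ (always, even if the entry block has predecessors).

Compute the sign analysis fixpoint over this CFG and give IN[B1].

Answer: {a: ⊤, b: +, c: ⊤, d: ⊤, e: ⊤, f: ⊤}

Working:
Fixpoint table:
  B0: | IN=(all ⊤) | OUT={b:+; rest ⊤}
  B1: | IN={b:+; rest ⊤} | OUT={b:+; rest ⊤}
  B2: | IN={b:+; rest ⊤} | OUT={b:+; rest ⊤}
  B3: | IN={b:+; rest ⊤} | OUT={b:+, d:-; rest ⊤}
  B4: | IN={b:+, d:-; rest ⊤} | OUT={d:-; rest ⊤}

Merge at B1: IN[B1] = OUT[B0] = {a: ⊤, b: +, c: ⊤, d: ⊤, e: ⊤, f: ⊤}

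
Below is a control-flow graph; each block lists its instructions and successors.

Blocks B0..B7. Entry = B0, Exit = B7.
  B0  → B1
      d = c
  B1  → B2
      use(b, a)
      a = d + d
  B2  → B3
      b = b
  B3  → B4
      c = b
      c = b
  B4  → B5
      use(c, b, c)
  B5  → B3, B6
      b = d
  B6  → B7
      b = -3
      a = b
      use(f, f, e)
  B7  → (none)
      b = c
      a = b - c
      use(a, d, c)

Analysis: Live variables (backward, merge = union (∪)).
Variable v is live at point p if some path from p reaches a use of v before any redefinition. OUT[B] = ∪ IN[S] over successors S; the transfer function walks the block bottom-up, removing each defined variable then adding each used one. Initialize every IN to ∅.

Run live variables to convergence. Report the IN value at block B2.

Per-block solution:
  B0:  IN={a, b, c, e, f}  OUT={a, b, d, e, f}
  B1:  IN={a, b, d, e, f}  OUT={b, d, e, f}
  B2:  IN={b, d, e, f}  OUT={b, d, e, f}
  B3:  IN={b, d, e, f}  OUT={b, c, d, e, f}
  B4:  IN={b, c, d, e, f}  OUT={c, d, e, f}
  B5:  IN={c, d, e, f}  OUT={b, c, d, e, f}
  B6:  IN={c, d, e, f}  OUT={c, d}
  B7:  IN={c, d}  OUT={}

Merge at B2: OUT[B2] = IN[B3] = {b, d, e, f}
Applying B2's transfer function to that OUT value gives IN[B2] (row B2 above).

Answer: {b, d, e, f}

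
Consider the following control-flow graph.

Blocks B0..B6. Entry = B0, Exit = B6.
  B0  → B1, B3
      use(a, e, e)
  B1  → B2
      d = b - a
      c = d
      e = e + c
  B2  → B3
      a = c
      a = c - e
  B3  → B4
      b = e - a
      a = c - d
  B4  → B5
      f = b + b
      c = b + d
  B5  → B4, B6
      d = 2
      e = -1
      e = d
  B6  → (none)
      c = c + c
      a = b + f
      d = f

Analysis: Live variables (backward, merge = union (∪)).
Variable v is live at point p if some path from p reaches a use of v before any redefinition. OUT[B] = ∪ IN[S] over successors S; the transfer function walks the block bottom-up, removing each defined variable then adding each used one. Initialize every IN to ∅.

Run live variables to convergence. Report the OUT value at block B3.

Answer: {b, d}

Derivation:
Converged values:
  B0:   IN={a, b, c, d, e}   OUT={a, b, c, d, e}
  B1:   IN={a, b, e}   OUT={c, d, e}
  B2:   IN={c, d, e}   OUT={a, c, d, e}
  B3:   IN={a, c, d, e}   OUT={b, d}
  B4:   IN={b, d}   OUT={b, c, f}
  B5:   IN={b, c, f}   OUT={b, c, d, f}
  B6:   IN={b, c, f}   OUT={}

Merge at B3: OUT[B3] = IN[B4] = {b, d}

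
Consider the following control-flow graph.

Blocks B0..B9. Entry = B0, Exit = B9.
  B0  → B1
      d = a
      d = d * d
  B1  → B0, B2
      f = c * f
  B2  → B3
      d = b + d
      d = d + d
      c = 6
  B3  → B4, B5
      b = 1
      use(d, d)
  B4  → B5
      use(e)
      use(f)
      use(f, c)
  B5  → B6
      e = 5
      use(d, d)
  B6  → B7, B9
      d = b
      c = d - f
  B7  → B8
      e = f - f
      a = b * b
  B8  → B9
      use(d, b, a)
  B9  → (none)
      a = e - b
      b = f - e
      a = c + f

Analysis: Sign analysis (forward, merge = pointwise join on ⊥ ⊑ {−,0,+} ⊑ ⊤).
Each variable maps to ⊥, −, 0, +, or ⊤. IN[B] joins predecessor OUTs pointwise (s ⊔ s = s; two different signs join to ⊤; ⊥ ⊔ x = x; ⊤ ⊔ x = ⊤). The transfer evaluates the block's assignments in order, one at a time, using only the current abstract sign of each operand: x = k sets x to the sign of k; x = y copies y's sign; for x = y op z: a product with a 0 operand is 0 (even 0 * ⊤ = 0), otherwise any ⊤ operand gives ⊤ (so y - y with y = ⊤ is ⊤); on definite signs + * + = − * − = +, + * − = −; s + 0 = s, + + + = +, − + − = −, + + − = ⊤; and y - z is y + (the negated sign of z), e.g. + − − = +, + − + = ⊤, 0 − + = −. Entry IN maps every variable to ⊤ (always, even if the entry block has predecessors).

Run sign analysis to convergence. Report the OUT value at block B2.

Answer: {a: ⊤, b: ⊤, c: +, d: ⊤, e: ⊤, f: ⊤}

Derivation:
Converged values:
  B0: | IN=(all ⊤) | OUT=(all ⊤)
  B1: | IN=(all ⊤) | OUT=(all ⊤)
  B2: | IN=(all ⊤) | OUT={c:+; rest ⊤}
  B3: | IN={c:+; rest ⊤} | OUT={b:+, c:+; rest ⊤}
  B4: | IN={b:+, c:+; rest ⊤} | OUT={b:+, c:+; rest ⊤}
  B5: | IN={b:+, c:+; rest ⊤} | OUT={b:+, c:+, e:+; rest ⊤}
  B6: | IN={b:+, c:+, e:+; rest ⊤} | OUT={b:+, d:+, e:+; rest ⊤}
  B7: | IN={b:+, d:+, e:+; rest ⊤} | OUT={a:+, b:+, d:+; rest ⊤}
  B8: | IN={a:+, b:+, d:+; rest ⊤} | OUT={a:+, b:+, d:+; rest ⊤}
  B9: | IN={b:+, d:+; rest ⊤} | OUT={d:+; rest ⊤}

Merge at B2: IN[B2] = OUT[B1] = {a: ⊤, b: ⊤, c: ⊤, d: ⊤, e: ⊤, f: ⊤}
Applying B2's transfer function to that IN value gives OUT[B2] (row B2 above).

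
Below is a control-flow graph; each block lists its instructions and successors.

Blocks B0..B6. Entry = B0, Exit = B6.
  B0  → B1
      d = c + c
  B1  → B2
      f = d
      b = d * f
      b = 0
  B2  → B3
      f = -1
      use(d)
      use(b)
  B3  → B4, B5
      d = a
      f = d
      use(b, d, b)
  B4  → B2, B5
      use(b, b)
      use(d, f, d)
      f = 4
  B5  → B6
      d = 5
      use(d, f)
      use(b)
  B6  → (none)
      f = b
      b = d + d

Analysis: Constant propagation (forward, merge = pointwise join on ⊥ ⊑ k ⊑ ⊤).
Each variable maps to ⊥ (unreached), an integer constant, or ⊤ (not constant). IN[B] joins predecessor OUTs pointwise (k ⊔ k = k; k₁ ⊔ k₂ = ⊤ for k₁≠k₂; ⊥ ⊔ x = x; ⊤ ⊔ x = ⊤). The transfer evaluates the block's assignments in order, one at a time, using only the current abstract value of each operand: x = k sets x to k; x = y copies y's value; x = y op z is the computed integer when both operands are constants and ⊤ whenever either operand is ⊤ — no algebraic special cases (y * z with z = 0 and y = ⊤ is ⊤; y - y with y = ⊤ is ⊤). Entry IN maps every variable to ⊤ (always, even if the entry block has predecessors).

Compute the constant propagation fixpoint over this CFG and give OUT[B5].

Per-block solution:
  B0: | IN=(all ⊤) | OUT=(all ⊤)
  B1: | IN=(all ⊤) | OUT={b:0; rest ⊤}
  B2: | IN={b:0; rest ⊤} | OUT={b:0, f:-1; rest ⊤}
  B3: | IN={b:0, f:-1; rest ⊤} | OUT={b:0; rest ⊤}
  B4: | IN={b:0; rest ⊤} | OUT={b:0, f:4; rest ⊤}
  B5: | IN={b:0; rest ⊤} | OUT={b:0, d:5; rest ⊤}
  B6: | IN={b:0, d:5; rest ⊤} | OUT={b:10, d:5, f:0; rest ⊤}

Merge at B5: IN[B5] = OUT[B3] ⊔ OUT[B4] = {a: ⊤, b: 0, c: ⊤, d: ⊤, e: ⊤, f: ⊤}
Applying B5's transfer function to that IN value gives OUT[B5] (row B5 above).

Answer: {a: ⊤, b: 0, c: ⊤, d: 5, e: ⊤, f: ⊤}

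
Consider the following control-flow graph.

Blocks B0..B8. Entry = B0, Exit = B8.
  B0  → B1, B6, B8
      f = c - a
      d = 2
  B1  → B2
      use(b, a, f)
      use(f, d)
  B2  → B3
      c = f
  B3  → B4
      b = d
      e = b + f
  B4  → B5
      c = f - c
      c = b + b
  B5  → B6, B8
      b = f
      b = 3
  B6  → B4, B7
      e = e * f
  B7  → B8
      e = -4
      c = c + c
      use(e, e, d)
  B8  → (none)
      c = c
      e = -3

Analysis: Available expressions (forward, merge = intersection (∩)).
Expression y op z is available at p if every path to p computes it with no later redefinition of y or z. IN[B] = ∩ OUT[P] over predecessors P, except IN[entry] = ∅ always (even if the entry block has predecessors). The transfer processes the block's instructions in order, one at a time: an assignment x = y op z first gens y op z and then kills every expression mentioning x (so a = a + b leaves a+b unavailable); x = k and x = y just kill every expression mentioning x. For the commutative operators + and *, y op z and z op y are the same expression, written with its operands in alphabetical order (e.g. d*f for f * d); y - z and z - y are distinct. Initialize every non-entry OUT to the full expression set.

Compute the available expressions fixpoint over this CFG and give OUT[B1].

Answer: {c-a}

Derivation:
Fixpoint table:
  B0:  IN={}  OUT={c-a}
  B1:  IN={c-a}  OUT={c-a}
  B2:  IN={c-a}  OUT={}
  B3:  IN={}  OUT={b+f}
  B4:  IN={}  OUT={b+b}
  B5:  IN={b+b}  OUT={}
  B6:  IN={}  OUT={}
  B7:  IN={}  OUT={}
  B8:  IN={}  OUT={}

Merge at B1: IN[B1] = OUT[B0] = {c-a}
Applying B1's transfer function to that IN value gives OUT[B1] (row B1 above).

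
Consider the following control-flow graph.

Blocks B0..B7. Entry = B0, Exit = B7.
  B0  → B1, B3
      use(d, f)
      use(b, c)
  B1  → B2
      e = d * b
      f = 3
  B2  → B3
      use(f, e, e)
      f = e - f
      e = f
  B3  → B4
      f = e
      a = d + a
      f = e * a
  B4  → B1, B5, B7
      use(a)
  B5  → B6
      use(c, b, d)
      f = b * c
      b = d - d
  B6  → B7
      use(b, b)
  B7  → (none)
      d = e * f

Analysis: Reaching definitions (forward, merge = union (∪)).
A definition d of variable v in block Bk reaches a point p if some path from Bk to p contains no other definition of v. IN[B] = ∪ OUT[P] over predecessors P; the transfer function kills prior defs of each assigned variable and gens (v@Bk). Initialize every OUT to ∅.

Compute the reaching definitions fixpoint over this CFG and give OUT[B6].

Per-block solution:
  B0: | IN={} | OUT={}
  B1: | IN={a@B3, e@B2, f@B3} | OUT={a@B3, e@B1, f@B1}
  B2: | IN={a@B3, e@B1, f@B1} | OUT={a@B3, e@B2, f@B2}
  B3: | IN={a@B3, e@B2, f@B2} | OUT={a@B3, e@B2, f@B3}
  B4: | IN={a@B3, e@B2, f@B3} | OUT={a@B3, e@B2, f@B3}
  B5: | IN={a@B3, e@B2, f@B3} | OUT={a@B3, b@B5, e@B2, f@B5}
  B6: | IN={a@B3, b@B5, e@B2, f@B5} | OUT={a@B3, b@B5, e@B2, f@B5}
  B7: | IN={a@B3, b@B5, e@B2, f@B3, f@B5} | OUT={a@B3, b@B5, d@B7, e@B2, f@B3, f@B5}

Merge at B6: IN[B6] = OUT[B5] = {a@B3, b@B5, e@B2, f@B5}
Applying B6's transfer function to that IN value gives OUT[B6] (row B6 above).

Answer: {a@B3, b@B5, e@B2, f@B5}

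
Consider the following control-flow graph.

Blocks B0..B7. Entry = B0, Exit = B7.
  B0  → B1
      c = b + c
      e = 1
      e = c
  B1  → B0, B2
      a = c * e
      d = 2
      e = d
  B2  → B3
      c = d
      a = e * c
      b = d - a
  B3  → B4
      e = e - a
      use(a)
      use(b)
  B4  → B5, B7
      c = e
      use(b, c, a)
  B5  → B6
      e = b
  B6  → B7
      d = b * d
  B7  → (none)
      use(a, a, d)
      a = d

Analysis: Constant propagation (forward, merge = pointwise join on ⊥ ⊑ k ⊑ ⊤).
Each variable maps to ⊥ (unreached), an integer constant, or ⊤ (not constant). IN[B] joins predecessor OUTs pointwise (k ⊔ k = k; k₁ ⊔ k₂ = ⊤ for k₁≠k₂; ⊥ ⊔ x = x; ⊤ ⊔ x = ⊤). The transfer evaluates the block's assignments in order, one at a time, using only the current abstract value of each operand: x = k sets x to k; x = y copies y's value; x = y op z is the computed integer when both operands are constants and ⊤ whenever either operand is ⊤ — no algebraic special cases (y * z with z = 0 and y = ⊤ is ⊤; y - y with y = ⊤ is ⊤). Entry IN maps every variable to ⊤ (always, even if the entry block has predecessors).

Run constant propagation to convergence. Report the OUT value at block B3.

Fixpoint table:
  B0: | IN=(all ⊤) | OUT=(all ⊤)
  B1: | IN=(all ⊤) | OUT={d:2, e:2; rest ⊤}
  B2: | IN={d:2, e:2; rest ⊤} | OUT={a:4, b:-2, c:2, d:2, e:2; rest ⊤}
  B3: | IN={a:4, b:-2, c:2, d:2, e:2; rest ⊤} | OUT={a:4, b:-2, c:2, d:2, e:-2; rest ⊤}
  B4: | IN={a:4, b:-2, c:2, d:2, e:-2; rest ⊤} | OUT={a:4, b:-2, c:-2, d:2, e:-2; rest ⊤}
  B5: | IN={a:4, b:-2, c:-2, d:2, e:-2; rest ⊤} | OUT={a:4, b:-2, c:-2, d:2, e:-2; rest ⊤}
  B6: | IN={a:4, b:-2, c:-2, d:2, e:-2; rest ⊤} | OUT={a:4, b:-2, c:-2, d:-4, e:-2; rest ⊤}
  B7: | IN={a:4, b:-2, c:-2, e:-2; rest ⊤} | OUT={b:-2, c:-2, e:-2; rest ⊤}

Merge at B3: IN[B3] = OUT[B2] = {a: 4, b: -2, c: 2, d: 2, e: 2, f: ⊤}
Applying B3's transfer function to that IN value gives OUT[B3] (row B3 above).

Answer: {a: 4, b: -2, c: 2, d: 2, e: -2, f: ⊤}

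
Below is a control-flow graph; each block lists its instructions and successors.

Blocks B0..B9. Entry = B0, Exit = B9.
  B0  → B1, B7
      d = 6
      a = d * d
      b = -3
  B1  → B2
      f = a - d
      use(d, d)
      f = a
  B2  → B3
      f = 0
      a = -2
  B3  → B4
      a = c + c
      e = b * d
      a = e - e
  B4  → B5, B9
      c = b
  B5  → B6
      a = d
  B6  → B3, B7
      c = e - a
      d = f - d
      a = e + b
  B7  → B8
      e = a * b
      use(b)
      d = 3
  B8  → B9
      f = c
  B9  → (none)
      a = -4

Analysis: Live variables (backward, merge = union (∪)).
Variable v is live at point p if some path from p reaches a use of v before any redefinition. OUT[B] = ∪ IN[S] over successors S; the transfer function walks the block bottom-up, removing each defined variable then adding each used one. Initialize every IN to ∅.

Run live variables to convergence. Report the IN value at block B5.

Answer: {b, d, e, f}

Working:
Converged values:
  B0: | IN={c} | OUT={a, b, c, d}
  B1: | IN={a, b, c, d} | OUT={b, c, d}
  B2: | IN={b, c, d} | OUT={b, c, d, f}
  B3: | IN={b, c, d, f} | OUT={b, d, e, f}
  B4: | IN={b, d, e, f} | OUT={b, d, e, f}
  B5: | IN={b, d, e, f} | OUT={a, b, d, e, f}
  B6: | IN={a, b, d, e, f} | OUT={a, b, c, d, f}
  B7: | IN={a, b, c} | OUT={c}
  B8: | IN={c} | OUT={}
  B9: | IN={} | OUT={}

Merge at B5: OUT[B5] = IN[B6] = {a, b, d, e, f}
Applying B5's transfer function to that OUT value gives IN[B5] (row B5 above).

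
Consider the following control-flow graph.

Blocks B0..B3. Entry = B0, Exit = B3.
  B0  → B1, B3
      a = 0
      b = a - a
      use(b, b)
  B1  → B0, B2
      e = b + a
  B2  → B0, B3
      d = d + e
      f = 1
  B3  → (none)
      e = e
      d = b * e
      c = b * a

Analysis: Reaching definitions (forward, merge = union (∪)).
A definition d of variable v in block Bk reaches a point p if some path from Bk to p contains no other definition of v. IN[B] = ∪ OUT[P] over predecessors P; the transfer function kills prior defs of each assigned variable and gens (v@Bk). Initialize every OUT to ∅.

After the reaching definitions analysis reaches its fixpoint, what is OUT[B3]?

Answer: {a@B0, b@B0, c@B3, d@B3, e@B3, f@B2}

Working:
Fixpoint table:
  B0: | IN={a@B0, b@B0, d@B2, e@B1, f@B2} | OUT={a@B0, b@B0, d@B2, e@B1, f@B2}
  B1: | IN={a@B0, b@B0, d@B2, e@B1, f@B2} | OUT={a@B0, b@B0, d@B2, e@B1, f@B2}
  B2: | IN={a@B0, b@B0, d@B2, e@B1, f@B2} | OUT={a@B0, b@B0, d@B2, e@B1, f@B2}
  B3: | IN={a@B0, b@B0, d@B2, e@B1, f@B2} | OUT={a@B0, b@B0, c@B3, d@B3, e@B3, f@B2}

Merge at B3: IN[B3] = OUT[B0] ⊔ OUT[B2] = {a@B0, b@B0, d@B2, e@B1, f@B2}
Applying B3's transfer function to that IN value gives OUT[B3] (row B3 above).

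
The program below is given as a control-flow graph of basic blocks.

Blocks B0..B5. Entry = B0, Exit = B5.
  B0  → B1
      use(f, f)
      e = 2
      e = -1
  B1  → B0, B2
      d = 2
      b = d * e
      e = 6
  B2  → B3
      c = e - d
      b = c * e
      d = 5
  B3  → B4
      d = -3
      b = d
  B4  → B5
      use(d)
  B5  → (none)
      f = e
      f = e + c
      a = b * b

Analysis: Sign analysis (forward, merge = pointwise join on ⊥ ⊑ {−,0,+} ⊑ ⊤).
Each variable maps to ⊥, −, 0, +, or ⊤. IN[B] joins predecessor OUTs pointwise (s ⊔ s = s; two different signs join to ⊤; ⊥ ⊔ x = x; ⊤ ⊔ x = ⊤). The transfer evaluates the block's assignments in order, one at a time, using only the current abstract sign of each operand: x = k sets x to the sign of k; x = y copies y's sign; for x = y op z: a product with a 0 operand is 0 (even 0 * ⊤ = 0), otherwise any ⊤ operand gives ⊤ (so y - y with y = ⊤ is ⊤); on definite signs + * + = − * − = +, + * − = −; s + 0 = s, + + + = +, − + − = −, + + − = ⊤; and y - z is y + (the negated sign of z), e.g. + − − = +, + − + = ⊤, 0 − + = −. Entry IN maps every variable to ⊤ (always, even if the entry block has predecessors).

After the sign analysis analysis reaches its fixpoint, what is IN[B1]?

Answer: {a: ⊤, b: ⊤, c: ⊤, d: ⊤, e: -, f: ⊤}

Working:
Converged values:
  B0: | IN=(all ⊤) | OUT={e:-; rest ⊤}
  B1: | IN={e:-; rest ⊤} | OUT={b:-, d:+, e:+; rest ⊤}
  B2: | IN={b:-, d:+, e:+; rest ⊤} | OUT={d:+, e:+; rest ⊤}
  B3: | IN={d:+, e:+; rest ⊤} | OUT={b:-, d:-, e:+; rest ⊤}
  B4: | IN={b:-, d:-, e:+; rest ⊤} | OUT={b:-, d:-, e:+; rest ⊤}
  B5: | IN={b:-, d:-, e:+; rest ⊤} | OUT={a:+, b:-, d:-, e:+; rest ⊤}

Merge at B1: IN[B1] = OUT[B0] = {a: ⊤, b: ⊤, c: ⊤, d: ⊤, e: -, f: ⊤}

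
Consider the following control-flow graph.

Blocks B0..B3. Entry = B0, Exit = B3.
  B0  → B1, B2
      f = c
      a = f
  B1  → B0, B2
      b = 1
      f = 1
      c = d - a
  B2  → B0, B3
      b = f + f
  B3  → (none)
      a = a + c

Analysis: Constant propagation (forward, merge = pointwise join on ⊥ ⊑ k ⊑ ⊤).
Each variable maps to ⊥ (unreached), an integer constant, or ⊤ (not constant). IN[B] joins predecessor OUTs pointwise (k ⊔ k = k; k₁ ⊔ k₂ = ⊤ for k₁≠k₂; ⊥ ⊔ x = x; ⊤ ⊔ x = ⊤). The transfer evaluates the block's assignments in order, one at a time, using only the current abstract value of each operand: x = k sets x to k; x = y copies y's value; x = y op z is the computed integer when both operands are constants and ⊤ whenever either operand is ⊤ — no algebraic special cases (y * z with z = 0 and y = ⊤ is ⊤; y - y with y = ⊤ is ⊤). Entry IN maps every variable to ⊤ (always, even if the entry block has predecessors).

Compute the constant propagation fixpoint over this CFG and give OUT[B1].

Per-block solution:
  B0:   IN=(all ⊤)   OUT=(all ⊤)
  B1:   IN=(all ⊤)   OUT={b:1, f:1; rest ⊤}
  B2:   IN=(all ⊤)   OUT=(all ⊤)
  B3:   IN=(all ⊤)   OUT=(all ⊤)

Merge at B1: IN[B1] = OUT[B0] = {a: ⊤, b: ⊤, c: ⊤, d: ⊤, e: ⊤, f: ⊤}
Applying B1's transfer function to that IN value gives OUT[B1] (row B1 above).

Answer: {a: ⊤, b: 1, c: ⊤, d: ⊤, e: ⊤, f: 1}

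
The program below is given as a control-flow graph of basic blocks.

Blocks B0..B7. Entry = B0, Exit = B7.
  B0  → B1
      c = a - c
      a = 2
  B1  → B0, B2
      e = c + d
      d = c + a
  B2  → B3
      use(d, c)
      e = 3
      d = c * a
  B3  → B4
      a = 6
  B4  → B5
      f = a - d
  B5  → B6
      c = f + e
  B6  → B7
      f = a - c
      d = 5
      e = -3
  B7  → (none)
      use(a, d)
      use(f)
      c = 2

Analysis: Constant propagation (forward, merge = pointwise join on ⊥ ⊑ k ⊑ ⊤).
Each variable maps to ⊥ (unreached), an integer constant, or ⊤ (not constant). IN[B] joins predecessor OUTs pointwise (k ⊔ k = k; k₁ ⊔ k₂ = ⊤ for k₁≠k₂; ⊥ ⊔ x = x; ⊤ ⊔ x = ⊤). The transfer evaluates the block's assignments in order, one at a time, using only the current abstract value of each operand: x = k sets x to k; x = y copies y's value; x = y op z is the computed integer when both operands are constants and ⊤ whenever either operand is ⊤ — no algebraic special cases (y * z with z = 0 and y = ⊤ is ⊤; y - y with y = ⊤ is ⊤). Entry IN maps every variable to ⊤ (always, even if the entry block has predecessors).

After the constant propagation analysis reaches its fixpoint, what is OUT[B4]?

Fixpoint table:
  B0:  IN=(all ⊤)  OUT={a:2; rest ⊤}
  B1:  IN={a:2; rest ⊤}  OUT={a:2; rest ⊤}
  B2:  IN={a:2; rest ⊤}  OUT={a:2, e:3; rest ⊤}
  B3:  IN={a:2, e:3; rest ⊤}  OUT={a:6, e:3; rest ⊤}
  B4:  IN={a:6, e:3; rest ⊤}  OUT={a:6, e:3; rest ⊤}
  B5:  IN={a:6, e:3; rest ⊤}  OUT={a:6, e:3; rest ⊤}
  B6:  IN={a:6, e:3; rest ⊤}  OUT={a:6, d:5, e:-3; rest ⊤}
  B7:  IN={a:6, d:5, e:-3; rest ⊤}  OUT={a:6, c:2, d:5, e:-3; rest ⊤}

Merge at B4: IN[B4] = OUT[B3] = {a: 6, b: ⊤, c: ⊤, d: ⊤, e: 3, f: ⊤}
Applying B4's transfer function to that IN value gives OUT[B4] (row B4 above).

Answer: {a: 6, b: ⊤, c: ⊤, d: ⊤, e: 3, f: ⊤}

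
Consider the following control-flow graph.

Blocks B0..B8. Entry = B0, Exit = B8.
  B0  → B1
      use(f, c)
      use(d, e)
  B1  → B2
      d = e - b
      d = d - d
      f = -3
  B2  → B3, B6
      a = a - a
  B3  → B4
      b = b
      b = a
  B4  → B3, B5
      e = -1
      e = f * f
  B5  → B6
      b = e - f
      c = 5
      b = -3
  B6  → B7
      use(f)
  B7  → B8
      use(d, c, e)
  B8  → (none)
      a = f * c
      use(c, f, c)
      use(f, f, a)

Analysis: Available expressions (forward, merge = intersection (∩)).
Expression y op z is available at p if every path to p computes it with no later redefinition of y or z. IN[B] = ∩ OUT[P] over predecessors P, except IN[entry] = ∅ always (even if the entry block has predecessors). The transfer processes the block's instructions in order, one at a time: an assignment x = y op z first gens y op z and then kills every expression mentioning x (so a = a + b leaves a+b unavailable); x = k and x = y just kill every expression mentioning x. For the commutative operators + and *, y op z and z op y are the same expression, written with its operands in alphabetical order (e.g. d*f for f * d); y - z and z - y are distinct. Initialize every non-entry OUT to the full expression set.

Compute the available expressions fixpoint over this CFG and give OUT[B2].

Answer: {e-b}

Derivation:
Fixpoint table:
  B0:  IN={}  OUT={}
  B1:  IN={}  OUT={e-b}
  B2:  IN={e-b}  OUT={e-b}
  B3:  IN={}  OUT={}
  B4:  IN={}  OUT={f*f}
  B5:  IN={f*f}  OUT={e-f, f*f}
  B6:  IN={}  OUT={}
  B7:  IN={}  OUT={}
  B8:  IN={}  OUT={c*f}

Merge at B2: IN[B2] = OUT[B1] = {e-b}
Applying B2's transfer function to that IN value gives OUT[B2] (row B2 above).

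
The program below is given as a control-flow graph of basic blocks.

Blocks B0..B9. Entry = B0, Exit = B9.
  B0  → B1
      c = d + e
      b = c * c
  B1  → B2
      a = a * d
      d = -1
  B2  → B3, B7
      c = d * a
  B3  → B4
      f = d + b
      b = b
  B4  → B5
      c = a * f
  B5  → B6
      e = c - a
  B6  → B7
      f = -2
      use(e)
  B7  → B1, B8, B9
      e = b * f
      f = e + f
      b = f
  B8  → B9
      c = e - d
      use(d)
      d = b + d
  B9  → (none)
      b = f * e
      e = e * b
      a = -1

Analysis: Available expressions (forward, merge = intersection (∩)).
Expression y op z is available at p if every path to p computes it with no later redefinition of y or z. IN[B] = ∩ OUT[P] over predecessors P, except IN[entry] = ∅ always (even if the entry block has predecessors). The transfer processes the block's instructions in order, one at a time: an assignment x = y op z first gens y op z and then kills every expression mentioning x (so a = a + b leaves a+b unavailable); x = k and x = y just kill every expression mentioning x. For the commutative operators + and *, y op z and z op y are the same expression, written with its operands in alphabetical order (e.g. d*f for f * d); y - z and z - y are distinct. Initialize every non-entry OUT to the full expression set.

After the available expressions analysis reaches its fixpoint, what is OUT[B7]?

Answer: {a*d}

Derivation:
Fixpoint table:
  B0:  IN={}  OUT={c*c, d+e}
  B1:  IN={}  OUT={}
  B2:  IN={}  OUT={a*d}
  B3:  IN={a*d}  OUT={a*d}
  B4:  IN={a*d}  OUT={a*d, a*f}
  B5:  IN={a*d, a*f}  OUT={a*d, a*f, c-a}
  B6:  IN={a*d, a*f, c-a}  OUT={a*d, c-a}
  B7:  IN={a*d}  OUT={a*d}
  B8:  IN={a*d}  OUT={}
  B9:  IN={}  OUT={}

Merge at B7: IN[B7] = OUT[B2] ∩ OUT[B6] = {a*d}
Applying B7's transfer function to that IN value gives OUT[B7] (row B7 above).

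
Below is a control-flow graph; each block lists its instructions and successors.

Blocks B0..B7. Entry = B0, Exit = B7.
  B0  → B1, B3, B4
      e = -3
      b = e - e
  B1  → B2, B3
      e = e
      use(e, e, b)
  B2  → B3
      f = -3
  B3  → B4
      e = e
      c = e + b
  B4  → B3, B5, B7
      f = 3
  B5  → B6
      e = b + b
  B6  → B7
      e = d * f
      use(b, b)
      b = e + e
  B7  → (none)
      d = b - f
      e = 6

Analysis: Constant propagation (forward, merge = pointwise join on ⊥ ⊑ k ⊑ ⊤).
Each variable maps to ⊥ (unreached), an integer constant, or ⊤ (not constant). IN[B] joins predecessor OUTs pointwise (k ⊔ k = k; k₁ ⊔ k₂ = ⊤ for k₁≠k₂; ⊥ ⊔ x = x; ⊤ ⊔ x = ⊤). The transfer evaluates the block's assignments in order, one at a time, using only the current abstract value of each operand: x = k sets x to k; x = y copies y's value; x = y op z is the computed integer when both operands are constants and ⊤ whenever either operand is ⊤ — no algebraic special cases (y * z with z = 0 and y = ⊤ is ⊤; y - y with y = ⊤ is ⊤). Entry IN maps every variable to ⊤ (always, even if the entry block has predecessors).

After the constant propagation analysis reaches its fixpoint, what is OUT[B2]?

Per-block solution:
  B0:  IN=(all ⊤)  OUT={b:0, e:-3; rest ⊤}
  B1:  IN={b:0, e:-3; rest ⊤}  OUT={b:0, e:-3; rest ⊤}
  B2:  IN={b:0, e:-3; rest ⊤}  OUT={b:0, e:-3, f:-3; rest ⊤}
  B3:  IN={b:0, e:-3; rest ⊤}  OUT={b:0, c:-3, e:-3; rest ⊤}
  B4:  IN={b:0, e:-3; rest ⊤}  OUT={b:0, e:-3, f:3; rest ⊤}
  B5:  IN={b:0, e:-3, f:3; rest ⊤}  OUT={b:0, e:0, f:3; rest ⊤}
  B6:  IN={b:0, e:0, f:3; rest ⊤}  OUT={f:3; rest ⊤}
  B7:  IN={f:3; rest ⊤}  OUT={e:6, f:3; rest ⊤}

Merge at B2: IN[B2] = OUT[B1] = {a: ⊤, b: 0, c: ⊤, d: ⊤, e: -3, f: ⊤}
Applying B2's transfer function to that IN value gives OUT[B2] (row B2 above).

Answer: {a: ⊤, b: 0, c: ⊤, d: ⊤, e: -3, f: -3}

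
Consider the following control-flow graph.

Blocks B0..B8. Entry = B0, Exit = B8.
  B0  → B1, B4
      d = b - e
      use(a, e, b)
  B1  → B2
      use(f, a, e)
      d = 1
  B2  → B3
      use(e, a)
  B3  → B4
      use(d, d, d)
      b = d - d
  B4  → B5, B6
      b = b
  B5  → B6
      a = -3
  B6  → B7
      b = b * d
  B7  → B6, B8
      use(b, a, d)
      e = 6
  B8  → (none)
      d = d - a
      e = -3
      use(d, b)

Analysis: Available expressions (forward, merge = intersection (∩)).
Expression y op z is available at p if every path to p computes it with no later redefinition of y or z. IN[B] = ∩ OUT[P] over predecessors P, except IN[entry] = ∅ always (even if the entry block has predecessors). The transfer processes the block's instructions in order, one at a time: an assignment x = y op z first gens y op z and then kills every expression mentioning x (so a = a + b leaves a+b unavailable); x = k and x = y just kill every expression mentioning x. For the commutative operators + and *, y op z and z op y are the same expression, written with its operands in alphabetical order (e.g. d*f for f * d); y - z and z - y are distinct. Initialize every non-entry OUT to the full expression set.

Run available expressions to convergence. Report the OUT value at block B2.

Answer: {b-e}

Derivation:
Converged values:
  B0:  IN={}  OUT={b-e}
  B1:  IN={b-e}  OUT={b-e}
  B2:  IN={b-e}  OUT={b-e}
  B3:  IN={b-e}  OUT={d-d}
  B4:  IN={}  OUT={}
  B5:  IN={}  OUT={}
  B6:  IN={}  OUT={}
  B7:  IN={}  OUT={}
  B8:  IN={}  OUT={}

Merge at B2: IN[B2] = OUT[B1] = {b-e}
Applying B2's transfer function to that IN value gives OUT[B2] (row B2 above).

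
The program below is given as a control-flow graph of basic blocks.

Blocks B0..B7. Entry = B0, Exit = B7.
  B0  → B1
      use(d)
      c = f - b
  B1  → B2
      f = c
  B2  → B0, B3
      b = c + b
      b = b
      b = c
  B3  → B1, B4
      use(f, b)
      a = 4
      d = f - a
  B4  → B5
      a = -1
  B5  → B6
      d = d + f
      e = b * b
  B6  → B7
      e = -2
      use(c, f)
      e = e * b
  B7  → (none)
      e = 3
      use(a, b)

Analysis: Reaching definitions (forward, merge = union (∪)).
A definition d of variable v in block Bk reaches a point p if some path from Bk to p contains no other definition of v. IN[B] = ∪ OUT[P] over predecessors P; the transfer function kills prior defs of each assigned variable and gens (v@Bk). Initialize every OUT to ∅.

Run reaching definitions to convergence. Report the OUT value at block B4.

Answer: {a@B4, b@B2, c@B0, d@B3, f@B1}

Trace:
Per-block solution:
  B0:  IN={a@B3, b@B2, c@B0, d@B3, f@B1}  OUT={a@B3, b@B2, c@B0, d@B3, f@B1}
  B1:  IN={a@B3, b@B2, c@B0, d@B3, f@B1}  OUT={a@B3, b@B2, c@B0, d@B3, f@B1}
  B2:  IN={a@B3, b@B2, c@B0, d@B3, f@B1}  OUT={a@B3, b@B2, c@B0, d@B3, f@B1}
  B3:  IN={a@B3, b@B2, c@B0, d@B3, f@B1}  OUT={a@B3, b@B2, c@B0, d@B3, f@B1}
  B4:  IN={a@B3, b@B2, c@B0, d@B3, f@B1}  OUT={a@B4, b@B2, c@B0, d@B3, f@B1}
  B5:  IN={a@B4, b@B2, c@B0, d@B3, f@B1}  OUT={a@B4, b@B2, c@B0, d@B5, e@B5, f@B1}
  B6:  IN={a@B4, b@B2, c@B0, d@B5, e@B5, f@B1}  OUT={a@B4, b@B2, c@B0, d@B5, e@B6, f@B1}
  B7:  IN={a@B4, b@B2, c@B0, d@B5, e@B6, f@B1}  OUT={a@B4, b@B2, c@B0, d@B5, e@B7, f@B1}

Merge at B4: IN[B4] = OUT[B3] = {a@B3, b@B2, c@B0, d@B3, f@B1}
Applying B4's transfer function to that IN value gives OUT[B4] (row B4 above).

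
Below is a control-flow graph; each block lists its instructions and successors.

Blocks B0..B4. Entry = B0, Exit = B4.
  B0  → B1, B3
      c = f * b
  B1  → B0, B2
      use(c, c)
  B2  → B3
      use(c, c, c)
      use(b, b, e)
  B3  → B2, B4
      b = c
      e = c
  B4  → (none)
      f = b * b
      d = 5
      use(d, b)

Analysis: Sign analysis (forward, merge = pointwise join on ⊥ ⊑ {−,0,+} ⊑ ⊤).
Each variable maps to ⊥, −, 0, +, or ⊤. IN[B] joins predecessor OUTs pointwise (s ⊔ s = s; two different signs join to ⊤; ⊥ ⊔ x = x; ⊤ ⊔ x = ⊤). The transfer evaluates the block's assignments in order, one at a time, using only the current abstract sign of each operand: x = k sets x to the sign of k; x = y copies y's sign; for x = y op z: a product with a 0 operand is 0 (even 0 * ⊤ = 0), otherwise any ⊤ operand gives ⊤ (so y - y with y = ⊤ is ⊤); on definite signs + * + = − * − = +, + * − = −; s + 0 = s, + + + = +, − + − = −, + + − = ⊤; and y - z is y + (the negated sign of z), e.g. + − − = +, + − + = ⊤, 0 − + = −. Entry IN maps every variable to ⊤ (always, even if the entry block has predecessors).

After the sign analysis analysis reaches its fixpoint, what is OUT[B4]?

Per-block solution:
  B0: | IN=(all ⊤) | OUT=(all ⊤)
  B1: | IN=(all ⊤) | OUT=(all ⊤)
  B2: | IN=(all ⊤) | OUT=(all ⊤)
  B3: | IN=(all ⊤) | OUT=(all ⊤)
  B4: | IN=(all ⊤) | OUT={d:+; rest ⊤}

Merge at B4: IN[B4] = OUT[B3] = {a: ⊤, b: ⊤, c: ⊤, d: ⊤, e: ⊤, f: ⊤}
Applying B4's transfer function to that IN value gives OUT[B4] (row B4 above).

Answer: {a: ⊤, b: ⊤, c: ⊤, d: +, e: ⊤, f: ⊤}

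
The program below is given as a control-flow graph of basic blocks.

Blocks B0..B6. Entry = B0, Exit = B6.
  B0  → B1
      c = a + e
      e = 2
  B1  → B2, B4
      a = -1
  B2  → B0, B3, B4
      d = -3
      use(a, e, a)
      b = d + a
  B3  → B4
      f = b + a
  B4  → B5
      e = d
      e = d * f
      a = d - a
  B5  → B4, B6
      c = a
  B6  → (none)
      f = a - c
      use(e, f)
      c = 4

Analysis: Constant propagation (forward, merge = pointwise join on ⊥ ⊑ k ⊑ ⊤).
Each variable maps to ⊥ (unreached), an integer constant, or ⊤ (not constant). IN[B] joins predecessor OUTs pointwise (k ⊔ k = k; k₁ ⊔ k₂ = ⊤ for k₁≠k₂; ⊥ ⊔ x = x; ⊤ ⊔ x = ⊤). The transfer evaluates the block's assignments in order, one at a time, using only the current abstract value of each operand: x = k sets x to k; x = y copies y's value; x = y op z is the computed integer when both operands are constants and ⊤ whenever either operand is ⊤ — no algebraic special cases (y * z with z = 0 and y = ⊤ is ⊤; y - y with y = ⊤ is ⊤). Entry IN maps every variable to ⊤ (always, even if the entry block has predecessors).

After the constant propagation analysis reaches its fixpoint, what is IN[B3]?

Answer: {a: -1, b: -4, c: ⊤, d: -3, e: 2, f: ⊤}

Trace:
Per-block solution:
  B0: | IN=(all ⊤) | OUT={e:2; rest ⊤}
  B1: | IN={e:2; rest ⊤} | OUT={a:-1, e:2; rest ⊤}
  B2: | IN={a:-1, e:2; rest ⊤} | OUT={a:-1, b:-4, d:-3, e:2; rest ⊤}
  B3: | IN={a:-1, b:-4, d:-3, e:2; rest ⊤} | OUT={a:-1, b:-4, d:-3, e:2, f:-5; rest ⊤}
  B4: | IN=(all ⊤) | OUT=(all ⊤)
  B5: | IN=(all ⊤) | OUT=(all ⊤)
  B6: | IN=(all ⊤) | OUT={c:4; rest ⊤}

Merge at B3: IN[B3] = OUT[B2] = {a: -1, b: -4, c: ⊤, d: -3, e: 2, f: ⊤}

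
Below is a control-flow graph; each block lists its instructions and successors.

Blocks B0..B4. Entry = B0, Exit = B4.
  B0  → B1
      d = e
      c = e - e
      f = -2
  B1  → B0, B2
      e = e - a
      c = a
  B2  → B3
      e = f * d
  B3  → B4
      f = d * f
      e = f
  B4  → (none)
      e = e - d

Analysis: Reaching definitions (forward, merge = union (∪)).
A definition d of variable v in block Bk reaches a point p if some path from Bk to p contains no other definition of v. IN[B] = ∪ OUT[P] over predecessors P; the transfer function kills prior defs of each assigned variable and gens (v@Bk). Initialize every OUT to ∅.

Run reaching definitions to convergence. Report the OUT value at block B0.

Answer: {c@B0, d@B0, e@B1, f@B0}

Working:
Per-block solution:
  B0:   IN={c@B1, d@B0, e@B1, f@B0}   OUT={c@B0, d@B0, e@B1, f@B0}
  B1:   IN={c@B0, d@B0, e@B1, f@B0}   OUT={c@B1, d@B0, e@B1, f@B0}
  B2:   IN={c@B1, d@B0, e@B1, f@B0}   OUT={c@B1, d@B0, e@B2, f@B0}
  B3:   IN={c@B1, d@B0, e@B2, f@B0}   OUT={c@B1, d@B0, e@B3, f@B3}
  B4:   IN={c@B1, d@B0, e@B3, f@B3}   OUT={c@B1, d@B0, e@B4, f@B3}

Merge at B0 (entry node, so the boundary value {} is joined with the incoming edge(s)): IN[B0] = {} ⊔ OUT[B1] = {c@B1, d@B0, e@B1, f@B0}
Applying B0's transfer function to that IN value gives OUT[B0] (row B0 above).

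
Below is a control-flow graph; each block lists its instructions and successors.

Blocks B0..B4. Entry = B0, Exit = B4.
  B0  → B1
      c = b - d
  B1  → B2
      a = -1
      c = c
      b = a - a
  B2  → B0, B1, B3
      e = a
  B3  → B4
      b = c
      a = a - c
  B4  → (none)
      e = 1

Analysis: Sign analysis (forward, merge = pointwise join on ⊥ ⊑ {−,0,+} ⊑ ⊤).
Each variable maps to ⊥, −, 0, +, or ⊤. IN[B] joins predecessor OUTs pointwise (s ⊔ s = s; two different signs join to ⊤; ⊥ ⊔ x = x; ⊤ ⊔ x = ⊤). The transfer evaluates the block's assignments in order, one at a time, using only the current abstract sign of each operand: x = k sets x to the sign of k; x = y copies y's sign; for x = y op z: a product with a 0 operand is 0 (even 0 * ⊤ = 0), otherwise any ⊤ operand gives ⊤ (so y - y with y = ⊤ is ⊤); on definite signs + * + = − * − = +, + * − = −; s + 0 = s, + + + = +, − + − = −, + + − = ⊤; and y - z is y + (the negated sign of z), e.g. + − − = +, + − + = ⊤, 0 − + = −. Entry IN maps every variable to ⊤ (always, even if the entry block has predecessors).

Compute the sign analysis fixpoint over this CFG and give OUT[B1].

Converged values:
  B0:  IN=(all ⊤)  OUT=(all ⊤)
  B1:  IN=(all ⊤)  OUT={a:-; rest ⊤}
  B2:  IN={a:-; rest ⊤}  OUT={a:-, e:-; rest ⊤}
  B3:  IN={a:-, e:-; rest ⊤}  OUT={e:-; rest ⊤}
  B4:  IN={e:-; rest ⊤}  OUT={e:+; rest ⊤}

Merge at B1: IN[B1] = OUT[B0] ⊔ OUT[B2] = {a: ⊤, b: ⊤, c: ⊤, d: ⊤, e: ⊤, f: ⊤}
Applying B1's transfer function to that IN value gives OUT[B1] (row B1 above).

Answer: {a: -, b: ⊤, c: ⊤, d: ⊤, e: ⊤, f: ⊤}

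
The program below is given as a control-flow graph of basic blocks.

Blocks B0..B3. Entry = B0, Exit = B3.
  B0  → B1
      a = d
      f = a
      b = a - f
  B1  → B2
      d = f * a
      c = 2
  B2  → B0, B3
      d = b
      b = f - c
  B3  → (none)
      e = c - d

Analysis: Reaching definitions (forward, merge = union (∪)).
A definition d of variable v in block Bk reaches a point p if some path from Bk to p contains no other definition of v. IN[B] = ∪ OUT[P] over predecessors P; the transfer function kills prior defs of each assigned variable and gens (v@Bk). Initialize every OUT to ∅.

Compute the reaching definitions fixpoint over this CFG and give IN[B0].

Answer: {a@B0, b@B2, c@B1, d@B2, f@B0}

Working:
Fixpoint table:
  B0:   IN={a@B0, b@B2, c@B1, d@B2, f@B0}   OUT={a@B0, b@B0, c@B1, d@B2, f@B0}
  B1:   IN={a@B0, b@B0, c@B1, d@B2, f@B0}   OUT={a@B0, b@B0, c@B1, d@B1, f@B0}
  B2:   IN={a@B0, b@B0, c@B1, d@B1, f@B0}   OUT={a@B0, b@B2, c@B1, d@B2, f@B0}
  B3:   IN={a@B0, b@B2, c@B1, d@B2, f@B0}   OUT={a@B0, b@B2, c@B1, d@B2, e@B3, f@B0}

Merge at B0 (entry node, so the boundary value {} is joined with the incoming edge(s)): IN[B0] = {} ⊔ OUT[B2] = {a@B0, b@B2, c@B1, d@B2, f@B0}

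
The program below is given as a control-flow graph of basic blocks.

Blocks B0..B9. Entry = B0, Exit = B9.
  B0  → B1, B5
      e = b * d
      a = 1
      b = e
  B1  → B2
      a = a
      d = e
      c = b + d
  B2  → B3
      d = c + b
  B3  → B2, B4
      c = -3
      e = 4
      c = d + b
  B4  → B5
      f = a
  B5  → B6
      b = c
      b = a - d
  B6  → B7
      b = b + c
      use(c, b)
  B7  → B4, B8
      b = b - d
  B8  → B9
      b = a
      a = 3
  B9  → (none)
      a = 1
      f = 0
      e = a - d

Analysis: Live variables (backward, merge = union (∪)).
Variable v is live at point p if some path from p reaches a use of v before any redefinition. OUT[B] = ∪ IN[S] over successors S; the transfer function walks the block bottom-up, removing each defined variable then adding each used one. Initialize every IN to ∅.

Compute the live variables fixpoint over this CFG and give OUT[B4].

Per-block solution:
  B0:  IN={b, c, d}  OUT={a, b, c, d, e}
  B1:  IN={a, b, e}  OUT={a, b, c}
  B2:  IN={a, b, c}  OUT={a, b, d}
  B3:  IN={a, b, d}  OUT={a, b, c, d}
  B4:  IN={a, c, d}  OUT={a, c, d}
  B5:  IN={a, c, d}  OUT={a, b, c, d}
  B6:  IN={a, b, c, d}  OUT={a, b, c, d}
  B7:  IN={a, b, c, d}  OUT={a, c, d}
  B8:  IN={a, d}  OUT={d}
  B9:  IN={d}  OUT={}

Merge at B4: OUT[B4] = IN[B5] = {a, c, d}

Answer: {a, c, d}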